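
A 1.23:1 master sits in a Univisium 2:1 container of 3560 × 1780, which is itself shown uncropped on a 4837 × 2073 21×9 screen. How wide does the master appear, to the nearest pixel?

1.23:1 in 3560×1780: fills the height, so the master is 2189.40 × 1780.00.
Univisium 2:1 in 4837×2073: fills the height, so the intermediate becomes 4146.00 × 2073.00 — a scale of ×1.1646.
The master scales with it: width 2189.40 × 1.1646 ≈ 2549.79.

2550 px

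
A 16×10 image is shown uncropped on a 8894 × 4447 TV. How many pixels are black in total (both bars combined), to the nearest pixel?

16×10 (1.600) < Univisium 2:1 (2.000), so the image fills the height.
That makes the image 7115.2000 px wide (4447 × 16/10).
8894 − 7115.2000 = 1778.8000 px of bars.
That's 1778.8000 × 4447 ≈ 7910324 black pixels.

7910324 pixels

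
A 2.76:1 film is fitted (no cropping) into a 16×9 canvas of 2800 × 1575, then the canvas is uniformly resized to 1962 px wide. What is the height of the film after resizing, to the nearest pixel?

711 px

In the 2800×1575 frame the film fills the width: height = 2800 / 2.760 ≈ 1014.49 px.
Resizing to 1962 px wide multiplies everything by 0.7007: 1014.49 → 710.87 px.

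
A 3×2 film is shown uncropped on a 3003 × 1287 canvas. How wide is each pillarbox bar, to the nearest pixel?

536 px

3×2 (1.500) < 21:9 (2.333), so the film fills the height.
The film is 1287 × 3/2 ≈ 1930.50 px wide.
Black = 3003 − 1930.50 = 1072.50 px, or 536.25 per bar.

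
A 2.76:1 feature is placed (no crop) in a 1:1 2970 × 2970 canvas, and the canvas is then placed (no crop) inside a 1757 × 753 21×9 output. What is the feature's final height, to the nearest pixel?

First fit — 2.76:1 into 2970×2970 spans the width: 2970.00 × 1076.09.
The 1:1 canvas is height-limited in 1757×753, giving 753.00 × 753.00; scale factor 0.2535.
So the feature's height is 1076.09 × 0.2535 ≈ 272.83.

273 px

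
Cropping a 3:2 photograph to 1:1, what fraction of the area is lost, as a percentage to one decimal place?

1:1 is narrower than 3:2, so the crop keeps the full height and trims the width.
(1.000)/(1.500) ≈ 0.667 of the area survives, leaving 33.33% discarded.

33.3%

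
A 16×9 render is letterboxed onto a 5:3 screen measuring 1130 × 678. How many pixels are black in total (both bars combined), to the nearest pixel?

Since 1.778 > 1.667, the render is width-limited.
The render is 1130 × 9/16 ≈ 635.6250 px tall.
678 − 635.6250 = 42.3750 px of bars.
That's 42.3750 × 1130 ≈ 47884 black pixels.

47884 pixels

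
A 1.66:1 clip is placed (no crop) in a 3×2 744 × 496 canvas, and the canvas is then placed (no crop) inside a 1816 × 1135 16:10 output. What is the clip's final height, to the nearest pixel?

1026 px

First fit — 1.66:1 into 744×496 spans the width: 744.00 × 448.19.
3×2 in 1816×1135: fills the height, so the intermediate becomes 1702.50 × 1135.00 — a scale of ×2.2883.
Applying the same ×2.2883: 448.19 → 1025.60.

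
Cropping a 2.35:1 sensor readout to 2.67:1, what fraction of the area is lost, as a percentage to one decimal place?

2.67:1 is wider than 2.35:1, so the crop keeps the full width and trims the height.
Area ratio = (2.350)/(2.670) = 88.01%; the remaining 11.99% is cropped out.

12.0%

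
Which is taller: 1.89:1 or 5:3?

5:3

1.89 and 5:3 = 1.667; 1.89 > 1.667. The smaller width-to-height ratio is the taller frame.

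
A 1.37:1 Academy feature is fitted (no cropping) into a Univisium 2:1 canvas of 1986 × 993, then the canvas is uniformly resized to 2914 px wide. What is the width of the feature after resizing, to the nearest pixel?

1996 px

In the 1986×993 frame the feature fills the height: width = 993 × 1.370 ≈ 1360.41 px.
Scaling 1986 → 2914 is ×1.4673, so the width becomes 1360.41 × 1.4673 ≈ 1996.09 px.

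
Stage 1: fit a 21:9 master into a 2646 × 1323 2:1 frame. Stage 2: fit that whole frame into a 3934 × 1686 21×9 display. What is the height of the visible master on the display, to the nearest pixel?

21:9 in 2646×1323: fills the width, so the master is 2646.00 × 1134.00.
Second fit — the 2:1 canvas into 3934×1686 spans the height: 3372.00 × 1686.00 (×1.2744 from 2646×1323).
So the master's height is 1134.00 × 1.2744 ≈ 1445.14.

1445 px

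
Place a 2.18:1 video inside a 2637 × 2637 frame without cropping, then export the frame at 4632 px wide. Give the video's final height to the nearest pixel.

In the 2637×2637 frame the video fills the width: height = 2637 / 2.180 ≈ 1209.63 px.
Scaling 2637 → 4632 is ×1.7565, so the height becomes 1209.63 × 1.7565 ≈ 2124.77 px.

2125 px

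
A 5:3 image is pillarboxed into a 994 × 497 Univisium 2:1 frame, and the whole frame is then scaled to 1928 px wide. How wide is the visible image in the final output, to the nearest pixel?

1607 px

At 994×497 the image is height-limited, so width = 497 × 5/3 ≈ 828.33 px.
The frame scales by 1928/994 = 1.9396; 828.33 × 1.9396 ≈ 1606.67 px.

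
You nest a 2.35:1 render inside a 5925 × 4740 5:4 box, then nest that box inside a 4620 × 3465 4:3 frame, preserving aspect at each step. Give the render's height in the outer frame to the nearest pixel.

1843 px

2.35:1 in 5925×4740: fills the width, so the render is 5925.00 × 2521.28.
Second fit — the 5:4 canvas into 4620×3465 spans the height: 4331.25 × 3465.00 (×0.7310 from 5925×4740).
Applying the same ×0.7310: 2521.28 → 1843.09.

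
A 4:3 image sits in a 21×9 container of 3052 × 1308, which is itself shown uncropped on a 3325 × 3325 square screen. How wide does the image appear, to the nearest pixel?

1900 px

Inside the 3052×1308 canvas the image is height-limited at 1744.00 × 1308.00.
Second fit — the 21×9 canvas into 3325×3325 spans the width: 3325.00 × 1425.00 (×1.0894 from 3052×1308).
Applying the same ×1.0894: 1744.00 → 1900.00.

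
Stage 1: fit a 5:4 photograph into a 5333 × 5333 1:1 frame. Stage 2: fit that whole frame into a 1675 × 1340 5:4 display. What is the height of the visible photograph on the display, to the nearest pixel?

Inside the 5333×5333 canvas the photograph is width-limited at 5333.00 × 4266.40.
The 1:1 canvas is height-limited in 1675×1340, giving 1340.00 × 1340.00; scale factor 0.2513.
The photograph scales with it: height 4266.40 × 0.2513 ≈ 1072.00.

1072 px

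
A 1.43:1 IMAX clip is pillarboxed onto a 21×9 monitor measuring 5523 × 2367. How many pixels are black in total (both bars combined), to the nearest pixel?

Since 1.430 < 2.333, the clip is height-limited.
That makes the image 3384.8100 px wide (2367 × 1.430).
5523 − 3384.8100 = 2138.1900 px of bars.
That's 2138.1900 × 2367 ≈ 5061096 black pixels.

5061096 pixels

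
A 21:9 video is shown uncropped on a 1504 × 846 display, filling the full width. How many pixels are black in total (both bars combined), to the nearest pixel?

Content height = 1504 × 9/21 ≈ 644.5714 px.
846 − 644.5714 = 201.4286 px of bars.
Bar area = 201.4286 × 1504 ≈ 302949 px.

302949 pixels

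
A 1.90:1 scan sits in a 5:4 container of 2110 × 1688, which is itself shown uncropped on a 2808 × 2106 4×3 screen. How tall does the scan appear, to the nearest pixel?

1386 px

First fit — 1.90:1 into 2110×1688 spans the width: 2110.00 × 1110.53.
Second fit — the 5:4 canvas into 2808×2106 spans the height: 2632.50 × 2106.00 (×1.2476 from 2110×1688).
Applying the same ×1.2476: 1110.53 → 1385.53.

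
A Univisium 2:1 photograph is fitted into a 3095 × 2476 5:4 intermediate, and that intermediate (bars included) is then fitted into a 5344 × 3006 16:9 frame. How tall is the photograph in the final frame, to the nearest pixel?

1879 px

Univisium 2:1 in 3095×2476: fills the width, so the photograph is 3095.00 × 1547.50.
The 5:4 canvas is height-limited in 5344×3006, giving 3757.50 × 3006.00; scale factor 1.2141.
So the photograph's height is 1547.50 × 1.2141 ≈ 1878.75.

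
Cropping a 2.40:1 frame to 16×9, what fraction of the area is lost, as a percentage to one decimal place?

25.9%

The height stays; only width is cut (since 16×9 is narrower than 2.40:1).
Area ratio = (1.778)/(2.400) = 74.07%; the remaining 25.93% is cropped out.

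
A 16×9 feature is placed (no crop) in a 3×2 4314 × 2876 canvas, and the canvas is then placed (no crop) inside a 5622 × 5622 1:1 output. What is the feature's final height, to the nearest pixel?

3162 px

First fit — 16×9 into 4314×2876 spans the width: 4314.00 × 2426.62.
3×2 in 5622×5622: fills the width, so the intermediate becomes 5622.00 × 3748.00 — a scale of ×1.3032.
Applying the same ×1.3032: 2426.62 → 3162.38.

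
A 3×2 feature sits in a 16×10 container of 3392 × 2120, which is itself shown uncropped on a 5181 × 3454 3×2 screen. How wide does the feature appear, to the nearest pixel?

First fit — 3×2 into 3392×2120 spans the height: 3180.00 × 2120.00.
Second fit — the 16×10 canvas into 5181×3454 spans the width: 5181.00 × 3238.12 (×1.5274 from 3392×2120).
Applying the same ×1.5274: 3180.00 → 4857.19.

4857 px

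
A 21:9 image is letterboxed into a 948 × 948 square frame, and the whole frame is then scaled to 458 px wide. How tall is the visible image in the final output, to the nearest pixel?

At 948×948 the image is width-limited, so height = 948 × 9/21 ≈ 406.29 px.
The frame scales by 458/948 = 0.4831; 406.29 × 0.4831 ≈ 196.29 px.

196 px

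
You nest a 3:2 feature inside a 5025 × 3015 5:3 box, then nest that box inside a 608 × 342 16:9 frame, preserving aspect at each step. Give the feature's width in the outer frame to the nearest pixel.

513 px

3:2 in 5025×3015: fills the height, so the feature is 4522.50 × 3015.00.
Second fit — the 5:3 canvas into 608×342 spans the height: 570.00 × 342.00 (×0.1134 from 5025×3015).
The feature scales with it: width 4522.50 × 0.1134 ≈ 513.00.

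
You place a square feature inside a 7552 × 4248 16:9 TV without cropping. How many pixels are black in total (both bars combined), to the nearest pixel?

square is narrower than 16:9, so it spans the full height.
That makes the image 4248.0000 px wide (4248 × 1/1).
7552 − 4248.0000 = 3304.0000 px of bars.
Across the 4248-px span: 3304.0000 × 4248 ≈ 14035392 px.

14035392 pixels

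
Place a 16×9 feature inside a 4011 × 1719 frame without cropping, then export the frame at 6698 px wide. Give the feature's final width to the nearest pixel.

At 4011×1719 the feature is height-limited, so width = 1719 × 16/9 ≈ 3056.00 px.
Scaling 4011 → 6698 is ×1.6699, so the width becomes 3056.00 × 1.6699 ≈ 5103.24 px.

5103 px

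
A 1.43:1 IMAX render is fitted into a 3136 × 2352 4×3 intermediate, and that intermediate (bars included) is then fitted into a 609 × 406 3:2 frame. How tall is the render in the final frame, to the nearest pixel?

379 px

Inside the 3136×2352 canvas the render is width-limited at 3136.00 × 2193.01.
4×3 in 609×406: fills the height, so the intermediate becomes 541.33 × 406.00 — a scale of ×0.1726.
So the render's height is 2193.01 × 0.1726 ≈ 378.55.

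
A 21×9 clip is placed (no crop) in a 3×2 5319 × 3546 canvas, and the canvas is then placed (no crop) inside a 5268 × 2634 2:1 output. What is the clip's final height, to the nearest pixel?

1693 px

Inside the 5319×3546 canvas the clip is width-limited at 5319.00 × 2279.57.
Second fit — the 3×2 canvas into 5268×2634 spans the height: 3951.00 × 2634.00 (×0.7428 from 5319×3546).
So the clip's height is 2279.57 × 0.7428 ≈ 1693.29.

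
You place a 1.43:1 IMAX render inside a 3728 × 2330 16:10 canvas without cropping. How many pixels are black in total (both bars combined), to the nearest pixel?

922913 pixels

Since 1.430 < 1.600, the render is height-limited.
The render is 2330 × 1.430 ≈ 3331.9000 px wide.
3728 − 3331.9000 = 396.1000 px of bars.
Bar area = 396.1000 × 2330 ≈ 922913 px.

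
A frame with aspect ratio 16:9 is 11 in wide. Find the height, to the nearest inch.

11 × 9/16 = 6.19.

6 in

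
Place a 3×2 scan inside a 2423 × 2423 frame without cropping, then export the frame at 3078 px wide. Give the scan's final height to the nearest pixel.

2052 px

Fitted into 2423×2423, the scan spans the width; its height is 2423 × 2/3 ≈ 1615.33 px.
Resizing to 3078 px wide multiplies everything by 1.2703: 1615.33 → 2052.00 px.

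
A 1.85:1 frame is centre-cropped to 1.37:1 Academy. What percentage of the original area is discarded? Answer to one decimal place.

25.9%

1.37:1 Academy is narrower than 1.85:1, so the crop keeps the full height and trims the width.
Area ratio = (1.370)/(1.850) = 74.05%; the remaining 25.95% is cropped out.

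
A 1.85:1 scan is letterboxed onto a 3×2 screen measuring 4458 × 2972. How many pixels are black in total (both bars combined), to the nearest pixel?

2506601 pixels

1.85:1 is wider than 3×2, so it spans the full width.
That makes the image 2409.7297 px tall (4458 / 1.850).
2972 − 2409.7297 = 562.2703 px of bars.
Across the 4458-px span: 562.2703 × 4458 ≈ 2506601 px.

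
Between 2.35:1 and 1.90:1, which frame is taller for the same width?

1.90:1

2.35 and 1.9; 2.35 > 1.9. The smaller width-to-height ratio is the taller frame.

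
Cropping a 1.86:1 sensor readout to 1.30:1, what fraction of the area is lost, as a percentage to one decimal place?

30.1%

1.30:1 is narrower than 1.86:1, so the crop keeps the full height and trims the width.
(1.300)/(1.860) ≈ 0.699 of the area survives, leaving 30.11% discarded.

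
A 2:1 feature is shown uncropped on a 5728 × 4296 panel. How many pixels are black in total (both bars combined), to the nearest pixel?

8202496 pixels

Since 2.000 > 1.333, the feature is width-limited.
Content height = 5728 × 1/2 ≈ 2864.0000 px.
Leftover height: 4296 − 2864.0000 = 1432.0000 px.
That's 1432.0000 × 5728 ≈ 8202496 black pixels.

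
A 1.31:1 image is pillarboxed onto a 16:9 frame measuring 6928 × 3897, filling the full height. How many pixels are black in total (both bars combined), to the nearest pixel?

Content width = 3897 × 1.310 ≈ 5105.0700 px.
6928 − 5105.0700 = 1822.9300 px of bars.
Bar area = 1822.9300 × 3897 ≈ 7103958 px.

7103958 pixels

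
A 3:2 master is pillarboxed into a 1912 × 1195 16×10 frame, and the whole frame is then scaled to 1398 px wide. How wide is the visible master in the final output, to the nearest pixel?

In the 1912×1195 frame the master fills the height: width = 1195 × 3/2 ≈ 1792.50 px.
Scaling 1912 → 1398 is ×0.7312, so the width becomes 1792.50 × 0.7312 ≈ 1310.62 px.

1311 px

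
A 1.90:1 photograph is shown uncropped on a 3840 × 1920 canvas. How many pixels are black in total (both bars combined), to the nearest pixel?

368640 pixels

1.90:1 is narrower than 2:1, so it spans the full height.
Content width = 1920 × 1.900 ≈ 3648.0000 px.
Leftover width: 3840 − 3648.0000 = 192.0000 px.
Across the 1920-px span: 192.0000 × 1920 ≈ 368640 px.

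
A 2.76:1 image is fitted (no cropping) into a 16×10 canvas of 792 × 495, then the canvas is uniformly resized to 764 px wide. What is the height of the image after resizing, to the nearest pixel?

Fitted into 792×495, the image spans the width; its height is 792 / 2.760 ≈ 286.96 px.
Scaling 792 → 764 is ×0.9646, so the height becomes 286.96 × 0.9646 ≈ 276.81 px.

277 px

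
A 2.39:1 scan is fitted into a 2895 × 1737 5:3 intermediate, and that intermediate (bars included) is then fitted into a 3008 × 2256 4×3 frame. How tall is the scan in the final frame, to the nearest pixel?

First fit — 2.39:1 into 2895×1737 spans the width: 2895.00 × 1211.30.
Second fit — the 5:3 canvas into 3008×2256 spans the width: 3008.00 × 1804.80 (×1.0390 from 2895×1737).
So the scan's height is 1211.30 × 1.0390 ≈ 1258.58.

1259 px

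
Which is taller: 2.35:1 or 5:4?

2.35 and 5:4 = 1.25; 2.35 > 1.25. The smaller width-to-height ratio is the taller frame.

5:4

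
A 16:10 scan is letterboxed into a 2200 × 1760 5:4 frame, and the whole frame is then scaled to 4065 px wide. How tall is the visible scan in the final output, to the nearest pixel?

Fitted into 2200×1760, the scan spans the width; its height is 2200 × 10/16 ≈ 1375.00 px.
Scaling 2200 → 4065 is ×1.8477, so the height becomes 1375.00 × 1.8477 ≈ 2540.62 px.

2541 px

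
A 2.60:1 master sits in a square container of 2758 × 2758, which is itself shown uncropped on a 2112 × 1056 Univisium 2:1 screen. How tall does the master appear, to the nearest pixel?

406 px

Inside the 2758×2758 canvas the master is width-limited at 2758.00 × 1060.77.
Second fit — the square canvas into 2112×1056 spans the height: 1056.00 × 1056.00 (×0.3829 from 2758×2758).
The master scales with it: height 1060.77 × 0.3829 ≈ 406.15.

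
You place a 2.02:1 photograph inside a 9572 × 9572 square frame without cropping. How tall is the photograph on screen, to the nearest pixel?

4739 px

2.02:1 is wider than square, so it spans the full width.
That makes the image 4738.61 px tall (9572 / 2.020).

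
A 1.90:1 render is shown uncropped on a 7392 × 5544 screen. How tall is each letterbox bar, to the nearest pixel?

1.90:1 is wider than 4:3, so it spans the full width.
Content height = 7392 / 1.900 ≈ 3890.53 px.
Leftover height: 5544 − 3890.53 = 1653.47 px → 826.74 each side.

827 px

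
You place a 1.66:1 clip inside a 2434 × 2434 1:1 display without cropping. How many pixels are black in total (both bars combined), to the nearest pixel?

2355467 pixels

1.66:1 (1.660) > 1:1 (1.000), so the clip fills the width.
Content height = 2434 / 1.660 ≈ 1466.2651 px.
2434 − 1466.2651 = 967.7349 px of bars.
Bar area = 967.7349 × 2434 ≈ 2355467 px.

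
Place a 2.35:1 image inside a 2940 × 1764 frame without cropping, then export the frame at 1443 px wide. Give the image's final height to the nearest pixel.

614 px

At 2940×1764 the image is width-limited, so height = 2940 / 2.350 ≈ 1251.06 px.
Scaling 2940 → 1443 is ×0.4908, so the height becomes 1251.06 × 0.4908 ≈ 614.04 px.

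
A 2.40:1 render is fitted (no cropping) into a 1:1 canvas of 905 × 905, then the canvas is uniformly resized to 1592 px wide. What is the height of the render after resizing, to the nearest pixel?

In the 905×905 frame the render fills the width: height = 905 / 2.400 ≈ 377.08 px.
Scaling 905 → 1592 is ×1.7591, so the height becomes 377.08 × 1.7591 ≈ 663.33 px.

663 px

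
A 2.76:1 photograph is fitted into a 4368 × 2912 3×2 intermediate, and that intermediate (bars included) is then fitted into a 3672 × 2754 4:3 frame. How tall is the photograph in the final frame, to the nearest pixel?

2.76:1 in 4368×2912: fills the width, so the photograph is 4368.00 × 1582.61.
3×2 in 3672×2754: fills the width, so the intermediate becomes 3672.00 × 2448.00 — a scale of ×0.8407.
Applying the same ×0.8407: 1582.61 → 1330.43.

1330 px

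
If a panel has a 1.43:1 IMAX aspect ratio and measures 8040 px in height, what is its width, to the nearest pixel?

8040 × 1.430 = 11497.20.

11497 px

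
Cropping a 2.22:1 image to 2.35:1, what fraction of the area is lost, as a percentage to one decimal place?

The width stays; only height is cut (since 2.35:1 is wider than 2.22:1).
(2.220)/(2.350) ≈ 0.945 of the area survives, leaving 5.53% discarded.

5.5%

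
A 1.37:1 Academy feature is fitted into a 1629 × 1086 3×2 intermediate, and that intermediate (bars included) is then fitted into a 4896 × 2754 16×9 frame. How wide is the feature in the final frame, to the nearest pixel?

3773 px

1.37:1 Academy in 1629×1086: fills the height, so the feature is 1487.82 × 1086.00.
The 3×2 canvas is height-limited in 4896×2754, giving 4131.00 × 2754.00; scale factor 2.5359.
Applying the same ×2.5359: 1487.82 → 3772.98.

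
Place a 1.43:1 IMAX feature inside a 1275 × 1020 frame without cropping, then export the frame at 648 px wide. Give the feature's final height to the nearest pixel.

453 px

At 1275×1020 the feature is width-limited, so height = 1275 / 1.430 ≈ 891.61 px.
The frame scales by 648/1275 = 0.5082; 891.61 × 0.5082 ≈ 453.15 px.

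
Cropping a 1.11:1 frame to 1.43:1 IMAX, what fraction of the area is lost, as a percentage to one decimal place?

Going from 1.11:1 to 1.43:1 IMAX means cutting height while keeping width.
Area ratio = (1.110)/(1.430) = 77.62%; the remaining 22.38% is cropped out.

22.4%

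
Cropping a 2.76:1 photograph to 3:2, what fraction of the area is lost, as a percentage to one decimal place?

45.7%

The height stays; only width is cut (since 3:2 is narrower than 2.76:1).
(1.500)/(2.760) ≈ 0.543 of the area survives, leaving 45.65% discarded.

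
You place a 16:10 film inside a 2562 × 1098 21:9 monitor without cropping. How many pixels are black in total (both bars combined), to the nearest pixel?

Since 1.600 < 2.333, the film is height-limited.
Content width = 1098 × 16/10 ≈ 1756.8000 px.
2562 − 1756.8000 = 805.2000 px of bars.
Bar area = 805.2000 × 1098 ≈ 884110 px.

884110 pixels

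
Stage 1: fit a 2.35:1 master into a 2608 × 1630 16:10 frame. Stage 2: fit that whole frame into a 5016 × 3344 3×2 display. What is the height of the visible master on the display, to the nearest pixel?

First fit — 2.35:1 into 2608×1630 spans the width: 2608.00 × 1109.79.
16:10 in 5016×3344: fills the width, so the intermediate becomes 5016.00 × 3135.00 — a scale of ×1.9233.
The master scales with it: height 1109.79 × 1.9233 ≈ 2134.47.

2134 px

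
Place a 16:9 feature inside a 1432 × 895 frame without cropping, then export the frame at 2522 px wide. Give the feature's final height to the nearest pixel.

In the 1432×895 frame the feature fills the width: height = 1432 × 9/16 ≈ 805.50 px.
Resizing to 2522 px wide multiplies everything by 1.7612: 805.50 → 1418.62 px.

1419 px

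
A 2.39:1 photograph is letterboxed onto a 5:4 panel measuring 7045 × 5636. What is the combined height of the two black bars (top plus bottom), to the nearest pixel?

2688 px

2.39:1 (2.390) > 5:4 (1.250), so the photograph fills the width.
Content height = 7045 / 2.390 ≈ 2947.70 px.
5636 − 2947.70 = 2688.30 px of bars.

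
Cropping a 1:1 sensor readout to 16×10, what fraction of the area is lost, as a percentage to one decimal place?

The width stays; only height is cut (since 16×10 is wider than 1:1).
Area ratio = (1.000)/(1.600) = 62.50%; the remaining 37.50% is cropped out.

37.5%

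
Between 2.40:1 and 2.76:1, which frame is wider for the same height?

2.4 and 2.76; 2.76 > 2.4.

2.76:1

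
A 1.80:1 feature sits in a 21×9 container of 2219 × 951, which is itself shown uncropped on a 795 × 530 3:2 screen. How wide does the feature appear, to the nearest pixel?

First fit — 1.80:1 into 2219×951 spans the height: 1711.80 × 951.00.
The 21×9 canvas is width-limited in 795×530, giving 795.00 × 340.71; scale factor 0.3583.
The feature scales with it: width 1711.80 × 0.3583 ≈ 613.29.

613 px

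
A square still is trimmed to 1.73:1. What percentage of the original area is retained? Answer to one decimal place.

57.8%

Going from square to 1.73:1 means cutting height while keeping width.
(1.000)/(1.730) ≈ 0.578 of the area survives.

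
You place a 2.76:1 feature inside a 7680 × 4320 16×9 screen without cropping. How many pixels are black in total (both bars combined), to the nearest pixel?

11807165 pixels

Since 2.760 > 1.778, the feature is width-limited.
That makes the image 2782.6087 px tall (7680 / 2.760).
Leftover height: 4320 − 2782.6087 = 1537.3913 px.
That's 1537.3913 × 7680 ≈ 11807165 black pixels.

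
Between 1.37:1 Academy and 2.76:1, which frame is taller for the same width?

1.37:1 Academy

1.37 and 2.76; 2.76 > 1.37. The smaller width-to-height ratio is the taller frame.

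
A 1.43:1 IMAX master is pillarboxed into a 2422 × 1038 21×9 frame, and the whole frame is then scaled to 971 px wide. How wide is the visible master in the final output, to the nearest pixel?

595 px

At 2422×1038 the master is height-limited, so width = 1038 × 1.430 ≈ 1484.34 px.
The frame scales by 971/2422 = 0.4009; 1484.34 × 0.4009 ≈ 595.08 px.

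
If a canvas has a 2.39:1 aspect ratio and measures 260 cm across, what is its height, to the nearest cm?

109 cm

Height = 260 / 2.390 = 108.79.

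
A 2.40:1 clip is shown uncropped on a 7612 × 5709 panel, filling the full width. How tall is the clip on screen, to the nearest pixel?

That makes the image 3171.67 px tall (7612 / 2.400).

3172 px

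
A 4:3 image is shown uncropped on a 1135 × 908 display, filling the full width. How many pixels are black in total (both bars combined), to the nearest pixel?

That makes the image 851.2500 px tall (1135 × 3/4).
Leftover height: 908 − 851.2500 = 56.7500 px.
Bar area = 56.7500 × 1135 ≈ 64411 px.

64411 pixels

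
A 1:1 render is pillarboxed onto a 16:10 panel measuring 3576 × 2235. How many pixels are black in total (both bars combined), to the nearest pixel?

2997135 pixels

Since 1.000 < 1.600, the render is height-limited.
That makes the image 2235.0000 px wide (2235 × 1/1).
3576 − 2235.0000 = 1341.0000 px of bars.
That's 1341.0000 × 2235 ≈ 2997135 black pixels.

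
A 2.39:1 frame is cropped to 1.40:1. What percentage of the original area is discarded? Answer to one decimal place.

41.4%

1.40:1 is narrower than 2.39:1, so the crop keeps the full height and trims the width.
Area ratio = (1.400)/(2.390) = 58.58%; the remaining 41.42% is cropped out.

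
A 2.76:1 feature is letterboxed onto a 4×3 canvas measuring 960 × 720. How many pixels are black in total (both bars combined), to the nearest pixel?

Since 2.760 > 1.333, the feature is width-limited.
That makes the image 347.8261 px tall (960 / 2.760).
Leftover height: 720 − 347.8261 = 372.1739 px.
That's 372.1739 × 960 ≈ 357287 black pixels.

357287 pixels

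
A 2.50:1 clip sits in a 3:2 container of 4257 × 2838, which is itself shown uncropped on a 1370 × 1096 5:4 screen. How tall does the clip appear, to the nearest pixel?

548 px

First fit — 2.50:1 into 4257×2838 spans the width: 4257.00 × 1702.80.
Second fit — the 3:2 canvas into 1370×1096 spans the width: 1370.00 × 913.33 (×0.3218 from 4257×2838).
Applying the same ×0.3218: 1702.80 → 548.00.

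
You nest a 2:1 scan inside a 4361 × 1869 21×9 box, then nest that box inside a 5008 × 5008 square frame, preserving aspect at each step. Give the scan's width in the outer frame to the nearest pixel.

4293 px

Inside the 4361×1869 canvas the scan is height-limited at 3738.00 × 1869.00.
Second fit — the 21×9 canvas into 5008×5008 spans the width: 5008.00 × 2146.29 (×1.1484 from 4361×1869).
So the scan's width is 3738.00 × 1.1484 ≈ 4292.57.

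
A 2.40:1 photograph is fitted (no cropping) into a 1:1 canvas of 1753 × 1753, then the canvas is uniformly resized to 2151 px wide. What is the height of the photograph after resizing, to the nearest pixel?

Fitted into 1753×1753, the photograph spans the width; its height is 1753 / 2.400 ≈ 730.42 px.
The frame scales by 2151/1753 = 1.2270; 730.42 × 1.2270 ≈ 896.25 px.

896 px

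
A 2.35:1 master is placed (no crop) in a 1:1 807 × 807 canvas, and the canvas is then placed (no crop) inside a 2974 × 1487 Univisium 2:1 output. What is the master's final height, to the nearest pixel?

First fit — 2.35:1 into 807×807 spans the width: 807.00 × 343.40.
The 1:1 canvas is height-limited in 2974×1487, giving 1487.00 × 1487.00; scale factor 1.8426.
Applying the same ×1.8426: 343.40 → 632.77.

633 px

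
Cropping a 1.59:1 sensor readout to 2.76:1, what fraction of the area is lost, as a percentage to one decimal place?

2.76:1 is wider than 1.59:1, so the crop keeps the full width and trims the height.
Area ratio = (1.590)/(2.760) = 57.61%; the remaining 42.39% is cropped out.

42.4%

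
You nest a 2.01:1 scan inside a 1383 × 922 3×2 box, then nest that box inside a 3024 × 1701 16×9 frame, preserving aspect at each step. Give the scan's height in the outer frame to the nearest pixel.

2.01:1 in 1383×922: fills the width, so the scan is 1383.00 × 688.06.
3×2 in 3024×1701: fills the height, so the intermediate becomes 2551.50 × 1701.00 — a scale of ×1.8449.
The scan scales with it: height 688.06 × 1.8449 ≈ 1269.40.

1269 px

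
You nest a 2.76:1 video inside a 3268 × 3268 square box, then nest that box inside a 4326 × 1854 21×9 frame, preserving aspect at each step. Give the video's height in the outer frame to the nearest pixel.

2.76:1 in 3268×3268: fills the width, so the video is 3268.00 × 1184.06.
The square canvas is height-limited in 4326×1854, giving 1854.00 × 1854.00; scale factor 0.5673.
Applying the same ×0.5673: 1184.06 → 671.74.

672 px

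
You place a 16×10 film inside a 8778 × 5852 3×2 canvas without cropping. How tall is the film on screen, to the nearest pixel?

Since 1.600 > 1.500, the film is width-limited.
Content height = 8778 × 10/16 ≈ 5486.25 px.

5486 px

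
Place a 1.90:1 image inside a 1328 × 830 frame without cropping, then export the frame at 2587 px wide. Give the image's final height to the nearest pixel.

1362 px

Fitted into 1328×830, the image spans the width; its height is 1328 / 1.900 ≈ 698.95 px.
Scaling 1328 → 2587 is ×1.9480, so the height becomes 698.95 × 1.9480 ≈ 1361.58 px.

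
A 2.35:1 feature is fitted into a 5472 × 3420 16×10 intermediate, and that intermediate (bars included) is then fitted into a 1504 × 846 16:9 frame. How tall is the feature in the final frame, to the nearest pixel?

First fit — 2.35:1 into 5472×3420 spans the width: 5472.00 × 2328.51.
16×10 in 1504×846: fills the height, so the intermediate becomes 1353.60 × 846.00 — a scale of ×0.2474.
The feature scales with it: height 2328.51 × 0.2474 ≈ 576.00.

576 px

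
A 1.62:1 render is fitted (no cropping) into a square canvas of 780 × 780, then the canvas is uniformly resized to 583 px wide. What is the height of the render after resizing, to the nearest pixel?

360 px

At 780×780 the render is width-limited, so height = 780 / 1.620 ≈ 481.48 px.
Scaling 780 → 583 is ×0.7474, so the height becomes 481.48 × 0.7474 ≈ 359.88 px.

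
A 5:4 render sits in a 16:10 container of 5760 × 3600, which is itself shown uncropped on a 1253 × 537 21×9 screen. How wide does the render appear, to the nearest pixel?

First fit — 5:4 into 5760×3600 spans the height: 4500.00 × 3600.00.
16:10 in 1253×537: fills the height, so the intermediate becomes 859.20 × 537.00 — a scale of ×0.1492.
Applying the same ×0.1492: 4500.00 → 671.25.

671 px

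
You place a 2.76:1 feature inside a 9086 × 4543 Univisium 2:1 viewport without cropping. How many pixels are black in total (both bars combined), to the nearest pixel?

Since 2.760 > 2.000, the feature is width-limited.
Content height = 9086 / 2.760 ≈ 3292.0290 px.
Black = 4543 − 3292.0290 = 1250.9710 px.
Bar area = 1250.9710 × 9086 ≈ 11366323 px.

11366323 pixels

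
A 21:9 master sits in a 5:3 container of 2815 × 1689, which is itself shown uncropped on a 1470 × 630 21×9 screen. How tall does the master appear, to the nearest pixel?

450 px

First fit — 21:9 into 2815×1689 spans the width: 2815.00 × 1206.43.
5:3 in 1470×630: fills the height, so the intermediate becomes 1050.00 × 630.00 — a scale of ×0.3730.
So the master's height is 1206.43 × 0.3730 ≈ 450.00.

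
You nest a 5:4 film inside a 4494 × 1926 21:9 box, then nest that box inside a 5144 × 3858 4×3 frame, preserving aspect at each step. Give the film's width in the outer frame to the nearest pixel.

2756 px

5:4 in 4494×1926: fills the height, so the film is 2407.50 × 1926.00.
Second fit — the 21:9 canvas into 5144×3858 spans the width: 5144.00 × 2204.57 (×1.1446 from 4494×1926).
So the film's width is 2407.50 × 1.1446 ≈ 2755.71.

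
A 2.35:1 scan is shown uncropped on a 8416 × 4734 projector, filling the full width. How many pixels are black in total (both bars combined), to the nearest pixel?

9701320 pixels

Content height = 8416 / 2.350 ≈ 3581.2766 px.
4734 − 3581.2766 = 1152.7234 px of bars.
That's 1152.7234 × 8416 ≈ 9701320 black pixels.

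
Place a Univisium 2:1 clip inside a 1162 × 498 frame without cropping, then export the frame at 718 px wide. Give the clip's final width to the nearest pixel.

Fitted into 1162×498, the clip spans the height; its width is 498 × 2/1 ≈ 996.00 px.
The frame scales by 718/1162 = 0.6179; 996.00 × 0.6179 ≈ 615.43 px.

615 px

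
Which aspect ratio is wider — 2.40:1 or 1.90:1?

2.40:1

2.4 and 1.9; 2.4 > 1.9.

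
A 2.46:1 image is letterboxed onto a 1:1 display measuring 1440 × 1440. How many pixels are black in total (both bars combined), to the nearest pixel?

1230673 pixels

2.46:1 is wider than 1:1, so it spans the full width.
Content height = 1440 / 2.460 ≈ 585.3659 px.
1440 − 585.3659 = 854.6341 px of bars.
Across the 1440-px span: 854.6341 × 1440 ≈ 1230673 px.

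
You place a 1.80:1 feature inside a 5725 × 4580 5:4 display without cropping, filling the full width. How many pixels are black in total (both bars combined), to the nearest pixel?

Content height = 5725 / 1.800 ≈ 3180.5556 px.
Leftover height: 4580 − 3180.5556 = 1399.4444 px.
That's 1399.4444 × 5725 ≈ 8011819 black pixels.

8011819 pixels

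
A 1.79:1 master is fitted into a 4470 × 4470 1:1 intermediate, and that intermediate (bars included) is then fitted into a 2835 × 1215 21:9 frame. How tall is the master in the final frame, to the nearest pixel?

679 px

Inside the 4470×4470 canvas the master is width-limited at 4470.00 × 2497.21.
The 1:1 canvas is height-limited in 2835×1215, giving 1215.00 × 1215.00; scale factor 0.2718.
So the master's height is 2497.21 × 0.2718 ≈ 678.77.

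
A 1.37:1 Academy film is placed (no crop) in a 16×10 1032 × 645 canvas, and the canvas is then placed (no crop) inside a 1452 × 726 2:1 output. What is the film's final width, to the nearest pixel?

First fit — 1.37:1 Academy into 1032×645 spans the height: 883.65 × 645.00.
16×10 in 1452×726: fills the height, so the intermediate becomes 1161.60 × 726.00 — a scale of ×1.1256.
The film scales with it: width 883.65 × 1.1256 ≈ 994.62.

995 px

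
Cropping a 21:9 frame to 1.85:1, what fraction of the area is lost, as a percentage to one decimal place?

20.7%

The height stays; only width is cut (since 1.85:1 is narrower than 21:9).
Area ratio = (1.850)/(2.333) = 79.29%; the remaining 20.71% is cropped out.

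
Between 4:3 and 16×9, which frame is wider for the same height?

4:3 = 1.333 and 16×9 = 1.778; 1.778 > 1.333.

16×9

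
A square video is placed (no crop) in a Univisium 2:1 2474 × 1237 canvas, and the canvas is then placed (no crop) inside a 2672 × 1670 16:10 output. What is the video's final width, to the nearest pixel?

Inside the 2474×1237 canvas the video is height-limited at 1237.00 × 1237.00.
The Univisium 2:1 canvas is width-limited in 2672×1670, giving 2672.00 × 1336.00; scale factor 1.0800.
The video scales with it: width 1237.00 × 1.0800 ≈ 1336.00.

1336 px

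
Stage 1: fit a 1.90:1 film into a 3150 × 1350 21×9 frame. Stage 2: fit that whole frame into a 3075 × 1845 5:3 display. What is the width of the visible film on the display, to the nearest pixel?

First fit — 1.90:1 into 3150×1350 spans the height: 2565.00 × 1350.00.
21×9 in 3075×1845: fills the width, so the intermediate becomes 3075.00 × 1317.86 — a scale of ×0.9762.
The film scales with it: width 2565.00 × 0.9762 ≈ 2503.93.

2504 px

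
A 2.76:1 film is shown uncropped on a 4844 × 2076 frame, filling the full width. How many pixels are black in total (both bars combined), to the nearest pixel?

1554573 pixels

The film is 4844 / 2.760 ≈ 1755.0725 px tall.
Black = 2076 − 1755.0725 = 320.9275 px.
Across the 4844-px span: 320.9275 × 4844 ≈ 1554573 px.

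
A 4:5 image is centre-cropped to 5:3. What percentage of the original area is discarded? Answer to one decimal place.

Going from 4:5 to 5:3 means cutting height while keeping width.
(0.800)/(1.667) ≈ 0.480 of the area survives, leaving 52.00% discarded.

52.0%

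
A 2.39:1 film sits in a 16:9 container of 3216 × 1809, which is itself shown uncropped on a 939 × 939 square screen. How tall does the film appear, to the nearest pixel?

393 px

Inside the 3216×1809 canvas the film is width-limited at 3216.00 × 1345.61.
The 16:9 canvas is width-limited in 939×939, giving 939.00 × 528.19; scale factor 0.2920.
Applying the same ×0.2920: 1345.61 → 392.89.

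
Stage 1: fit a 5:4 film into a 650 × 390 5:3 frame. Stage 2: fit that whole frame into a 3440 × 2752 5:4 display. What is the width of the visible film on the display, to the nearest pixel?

First fit — 5:4 into 650×390 spans the height: 487.50 × 390.00.
5:3 in 3440×2752: fills the width, so the intermediate becomes 3440.00 × 2064.00 — a scale of ×5.2923.
So the film's width is 487.50 × 5.2923 ≈ 2580.00.

2580 px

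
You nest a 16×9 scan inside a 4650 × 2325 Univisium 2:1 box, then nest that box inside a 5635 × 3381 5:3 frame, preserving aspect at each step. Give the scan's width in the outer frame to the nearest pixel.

5009 px

16×9 in 4650×2325: fills the height, so the scan is 4133.33 × 2325.00.
The Univisium 2:1 canvas is width-limited in 5635×3381, giving 5635.00 × 2817.50; scale factor 1.2118.
The scan scales with it: width 4133.33 × 1.2118 ≈ 5008.89.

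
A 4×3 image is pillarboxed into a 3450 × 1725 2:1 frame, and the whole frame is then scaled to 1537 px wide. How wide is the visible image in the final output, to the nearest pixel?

1025 px

Fitted into 3450×1725, the image spans the height; its width is 1725 × 4/3 ≈ 2300.00 px.
Scaling 3450 → 1537 is ×0.4455, so the width becomes 2300.00 × 0.4455 ≈ 1024.67 px.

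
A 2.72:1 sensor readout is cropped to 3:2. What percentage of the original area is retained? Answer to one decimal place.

Going from 2.72:1 to 3:2 means cutting width while keeping height.
Area ratio = (1.500)/(2.720) = 55.15% retained.

55.1%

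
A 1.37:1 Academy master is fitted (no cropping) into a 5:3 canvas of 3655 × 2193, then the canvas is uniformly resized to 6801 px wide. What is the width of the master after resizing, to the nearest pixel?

5590 px

Fitted into 3655×2193, the master spans the height; its width is 2193 × 1.370 ≈ 3004.41 px.
Scaling 3655 → 6801 is ×1.8607, so the width becomes 3004.41 × 1.8607 ≈ 5590.42 px.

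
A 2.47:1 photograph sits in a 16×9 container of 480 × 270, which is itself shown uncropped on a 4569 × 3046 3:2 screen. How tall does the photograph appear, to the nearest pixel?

Inside the 480×270 canvas the photograph is width-limited at 480.00 × 194.33.
Second fit — the 16×9 canvas into 4569×3046 spans the width: 4569.00 × 2570.06 (×9.5188 from 480×270).
So the photograph's height is 194.33 × 9.5188 ≈ 1849.80.

1850 px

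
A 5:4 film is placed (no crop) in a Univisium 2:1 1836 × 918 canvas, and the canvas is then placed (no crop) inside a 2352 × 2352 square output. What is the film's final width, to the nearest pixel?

1470 px

Inside the 1836×918 canvas the film is height-limited at 1147.50 × 918.00.
The Univisium 2:1 canvas is width-limited in 2352×2352, giving 2352.00 × 1176.00; scale factor 1.2810.
The film scales with it: width 1147.50 × 1.2810 ≈ 1470.00.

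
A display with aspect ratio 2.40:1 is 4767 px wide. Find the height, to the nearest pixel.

At 2.40:1, 4767 / 2.400 ≈ 1986.25.

1986 px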